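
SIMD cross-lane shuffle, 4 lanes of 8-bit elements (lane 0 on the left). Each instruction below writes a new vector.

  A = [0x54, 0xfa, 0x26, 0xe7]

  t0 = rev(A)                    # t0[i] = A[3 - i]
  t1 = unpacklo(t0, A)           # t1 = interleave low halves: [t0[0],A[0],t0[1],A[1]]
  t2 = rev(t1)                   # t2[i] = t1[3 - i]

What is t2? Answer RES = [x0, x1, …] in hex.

  t0: e7 26 fa 54
  t1: e7 54 26 fa
  t2: fa 26 54 e7

RES = [0xfa, 0x26, 0x54, 0xe7]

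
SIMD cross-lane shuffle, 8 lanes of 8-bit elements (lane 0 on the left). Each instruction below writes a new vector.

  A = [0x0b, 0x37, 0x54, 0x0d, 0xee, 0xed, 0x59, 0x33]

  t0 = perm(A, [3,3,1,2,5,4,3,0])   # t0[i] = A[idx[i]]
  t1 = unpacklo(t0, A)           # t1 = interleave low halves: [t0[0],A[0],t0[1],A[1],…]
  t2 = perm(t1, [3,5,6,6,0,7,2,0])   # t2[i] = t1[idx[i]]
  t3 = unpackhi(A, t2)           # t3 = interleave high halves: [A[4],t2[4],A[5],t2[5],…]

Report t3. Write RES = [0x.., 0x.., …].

RES = [0xee, 0x0d, 0xed, 0x0d, 0x59, 0x0d, 0x33, 0x0d]

  t0: 0d 0d 37 54 ed ee 0d 0b
  t1: 0d 0b 0d 37 37 54 54 0d
  t2: 37 54 54 54 0d 0d 0d 0d
  t3: ee 0d ed 0d 59 0d 33 0d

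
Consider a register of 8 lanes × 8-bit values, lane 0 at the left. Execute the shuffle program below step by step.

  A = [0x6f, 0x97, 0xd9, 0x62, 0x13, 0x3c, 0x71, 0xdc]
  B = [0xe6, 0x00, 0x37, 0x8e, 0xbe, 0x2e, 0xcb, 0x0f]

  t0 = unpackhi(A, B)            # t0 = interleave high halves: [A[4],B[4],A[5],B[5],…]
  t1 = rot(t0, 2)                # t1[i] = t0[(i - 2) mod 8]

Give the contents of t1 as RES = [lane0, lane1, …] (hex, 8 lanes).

t0 = [0x13, 0xbe, 0x3c, 0x2e, 0x71, 0xcb, 0xdc, 0x0f]
t1 = [0xdc, 0x0f, 0x13, 0xbe, 0x3c, 0x2e, 0x71, 0xcb]

RES = [ 0xdc  0x0f  0x13  0xbe  0x3c  0x2e  0x71  0xcb ]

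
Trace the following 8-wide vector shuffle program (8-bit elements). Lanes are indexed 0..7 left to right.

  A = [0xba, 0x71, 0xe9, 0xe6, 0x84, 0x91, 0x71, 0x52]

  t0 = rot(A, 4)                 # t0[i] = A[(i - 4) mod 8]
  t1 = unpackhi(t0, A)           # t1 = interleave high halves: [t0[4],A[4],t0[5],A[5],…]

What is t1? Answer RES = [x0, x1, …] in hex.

RES = [0xba, 0x84, 0x71, 0x91, 0xe9, 0x71, 0xe6, 0x52]

t0 = [0x84, 0x91, 0x71, 0x52, 0xba, 0x71, 0xe9, 0xe6]
t1 = [0xba, 0x84, 0x71, 0x91, 0xe9, 0x71, 0xe6, 0x52]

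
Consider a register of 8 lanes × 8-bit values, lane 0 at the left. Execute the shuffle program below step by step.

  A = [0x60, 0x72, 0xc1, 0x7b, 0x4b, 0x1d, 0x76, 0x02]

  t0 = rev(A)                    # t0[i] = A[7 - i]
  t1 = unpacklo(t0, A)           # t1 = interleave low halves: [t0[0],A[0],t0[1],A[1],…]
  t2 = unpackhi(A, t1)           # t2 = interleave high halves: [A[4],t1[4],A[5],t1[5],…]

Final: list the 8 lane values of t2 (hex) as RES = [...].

→ t0 |02|76|1d|4b|7b|c1|72|60|
→ t1 |02|60|76|72|1d|c1|4b|7b|
→ t2 |4b|1d|1d|c1|76|4b|02|7b|

RES = [0x4b, 0x1d, 0x1d, 0xc1, 0x76, 0x4b, 0x02, 0x7b]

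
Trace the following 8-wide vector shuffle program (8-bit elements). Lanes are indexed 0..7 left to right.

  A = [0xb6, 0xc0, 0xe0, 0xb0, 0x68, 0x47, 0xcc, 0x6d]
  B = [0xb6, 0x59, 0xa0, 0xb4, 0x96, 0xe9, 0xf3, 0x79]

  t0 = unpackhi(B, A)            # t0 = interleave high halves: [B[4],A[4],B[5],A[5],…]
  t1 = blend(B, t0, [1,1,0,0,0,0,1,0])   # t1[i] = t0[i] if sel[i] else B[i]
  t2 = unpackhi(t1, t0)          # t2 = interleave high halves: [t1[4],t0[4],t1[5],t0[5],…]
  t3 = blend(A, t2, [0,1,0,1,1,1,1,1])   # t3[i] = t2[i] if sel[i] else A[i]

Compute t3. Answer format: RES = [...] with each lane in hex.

RES = [0xb6, 0xf3, 0xe0, 0xcc, 0x79, 0x79, 0x79, 0x6d]

  t0: 96 68 e9 47 f3 cc 79 6d
  t1: 96 68 a0 b4 96 e9 79 79
  t2: 96 f3 e9 cc 79 79 79 6d
  t3: b6 f3 e0 cc 79 79 79 6d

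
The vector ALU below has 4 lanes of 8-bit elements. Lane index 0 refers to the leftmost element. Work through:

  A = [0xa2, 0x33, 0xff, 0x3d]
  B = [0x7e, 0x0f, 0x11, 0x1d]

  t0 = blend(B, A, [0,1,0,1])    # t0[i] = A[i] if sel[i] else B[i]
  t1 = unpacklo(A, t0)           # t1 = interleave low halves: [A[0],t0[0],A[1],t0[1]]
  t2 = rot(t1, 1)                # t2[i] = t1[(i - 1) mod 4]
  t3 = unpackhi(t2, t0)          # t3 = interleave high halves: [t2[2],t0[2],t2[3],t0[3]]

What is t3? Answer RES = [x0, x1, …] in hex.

RES = [0x7e, 0x11, 0x33, 0x3d]

  t0: 7e 33 11 3d
  t1: a2 7e 33 33
  t2: 33 a2 7e 33
  t3: 7e 11 33 3d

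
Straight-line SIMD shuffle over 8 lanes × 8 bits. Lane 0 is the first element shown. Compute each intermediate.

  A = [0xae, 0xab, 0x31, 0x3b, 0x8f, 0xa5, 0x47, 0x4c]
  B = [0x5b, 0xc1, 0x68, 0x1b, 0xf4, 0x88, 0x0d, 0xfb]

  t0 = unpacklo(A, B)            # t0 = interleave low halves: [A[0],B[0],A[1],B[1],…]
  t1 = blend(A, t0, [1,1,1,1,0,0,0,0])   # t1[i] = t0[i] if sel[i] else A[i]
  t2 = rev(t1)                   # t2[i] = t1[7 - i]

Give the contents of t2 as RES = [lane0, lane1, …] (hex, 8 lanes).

RES = [0x4c, 0x47, 0xa5, 0x8f, 0xc1, 0xab, 0x5b, 0xae]

t0 = [0xae, 0x5b, 0xab, 0xc1, 0x31, 0x68, 0x3b, 0x1b]
t1 = [0xae, 0x5b, 0xab, 0xc1, 0x8f, 0xa5, 0x47, 0x4c]
t2 = [0x4c, 0x47, 0xa5, 0x8f, 0xc1, 0xab, 0x5b, 0xae]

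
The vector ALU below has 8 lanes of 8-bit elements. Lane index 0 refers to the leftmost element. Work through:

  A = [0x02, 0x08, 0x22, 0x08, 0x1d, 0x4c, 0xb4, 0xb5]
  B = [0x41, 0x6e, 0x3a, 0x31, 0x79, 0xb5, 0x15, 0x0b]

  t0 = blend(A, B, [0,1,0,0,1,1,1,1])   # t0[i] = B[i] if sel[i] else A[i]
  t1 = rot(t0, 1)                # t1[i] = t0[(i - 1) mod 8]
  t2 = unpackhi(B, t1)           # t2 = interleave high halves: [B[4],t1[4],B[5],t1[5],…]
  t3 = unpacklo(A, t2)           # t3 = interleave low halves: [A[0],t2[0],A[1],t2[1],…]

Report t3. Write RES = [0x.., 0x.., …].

RES = [ 0x02  0x79  0x08  0x08  0x22  0xb5  0x08  0x79 ]

  t0: 02 6e 22 08 79 b5 15 0b
  t1: 0b 02 6e 22 08 79 b5 15
  t2: 79 08 b5 79 15 b5 0b 15
  t3: 02 79 08 08 22 b5 08 79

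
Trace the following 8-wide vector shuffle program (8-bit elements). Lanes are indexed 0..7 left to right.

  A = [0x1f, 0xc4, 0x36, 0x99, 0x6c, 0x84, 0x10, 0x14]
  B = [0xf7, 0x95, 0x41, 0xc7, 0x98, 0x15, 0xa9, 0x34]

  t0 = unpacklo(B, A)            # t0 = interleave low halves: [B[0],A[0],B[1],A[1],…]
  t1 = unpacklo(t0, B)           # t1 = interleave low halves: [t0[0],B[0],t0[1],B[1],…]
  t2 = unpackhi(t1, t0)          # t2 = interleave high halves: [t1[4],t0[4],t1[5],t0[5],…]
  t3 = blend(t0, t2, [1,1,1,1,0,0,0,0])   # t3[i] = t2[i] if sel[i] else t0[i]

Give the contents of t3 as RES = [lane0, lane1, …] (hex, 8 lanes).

RES = [0x95, 0x41, 0x41, 0x36, 0x41, 0x36, 0xc7, 0x99]

→ t0 |f7|1f|95|c4|41|36|c7|99|
→ t1 |f7|f7|1f|95|95|41|c4|c7|
→ t2 |95|41|41|36|c4|c7|c7|99|
→ t3 |95|41|41|36|41|36|c7|99|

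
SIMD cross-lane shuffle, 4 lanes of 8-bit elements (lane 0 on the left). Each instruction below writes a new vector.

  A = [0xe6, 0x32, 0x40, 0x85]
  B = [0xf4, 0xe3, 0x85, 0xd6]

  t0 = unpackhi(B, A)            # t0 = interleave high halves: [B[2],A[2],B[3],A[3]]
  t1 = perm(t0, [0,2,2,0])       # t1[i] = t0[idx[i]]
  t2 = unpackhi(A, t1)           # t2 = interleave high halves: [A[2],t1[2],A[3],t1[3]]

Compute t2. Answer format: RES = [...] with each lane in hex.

RES = [0x40, 0xd6, 0x85, 0x85]

  t0: 85 40 d6 85
  t1: 85 d6 d6 85
  t2: 40 d6 85 85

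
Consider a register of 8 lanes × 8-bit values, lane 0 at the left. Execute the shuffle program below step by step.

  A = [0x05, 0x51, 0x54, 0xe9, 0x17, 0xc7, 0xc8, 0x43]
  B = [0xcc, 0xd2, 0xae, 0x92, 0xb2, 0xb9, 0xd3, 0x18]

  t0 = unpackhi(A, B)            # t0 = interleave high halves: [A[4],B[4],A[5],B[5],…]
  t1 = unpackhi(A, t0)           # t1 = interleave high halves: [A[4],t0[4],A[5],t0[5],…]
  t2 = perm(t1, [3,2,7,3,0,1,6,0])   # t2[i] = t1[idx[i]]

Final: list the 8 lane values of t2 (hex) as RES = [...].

RES = [ 0xd3  0xc7  0x18  0xd3  0x17  0xc8  0x43  0x17 ]

  t0: 17 b2 c7 b9 c8 d3 43 18
  t1: 17 c8 c7 d3 c8 43 43 18
  t2: d3 c7 18 d3 17 c8 43 17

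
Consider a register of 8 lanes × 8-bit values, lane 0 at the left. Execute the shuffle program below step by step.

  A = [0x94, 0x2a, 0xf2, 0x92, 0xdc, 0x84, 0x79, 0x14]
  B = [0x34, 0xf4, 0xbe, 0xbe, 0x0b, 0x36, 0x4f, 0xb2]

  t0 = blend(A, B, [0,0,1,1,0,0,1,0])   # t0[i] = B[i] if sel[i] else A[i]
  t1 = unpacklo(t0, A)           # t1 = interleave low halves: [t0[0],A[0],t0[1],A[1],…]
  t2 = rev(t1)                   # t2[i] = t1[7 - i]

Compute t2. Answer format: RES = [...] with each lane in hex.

RES = [0x92, 0xbe, 0xf2, 0xbe, 0x2a, 0x2a, 0x94, 0x94]

  t0: 94 2a be be dc 84 4f 14
  t1: 94 94 2a 2a be f2 be 92
  t2: 92 be f2 be 2a 2a 94 94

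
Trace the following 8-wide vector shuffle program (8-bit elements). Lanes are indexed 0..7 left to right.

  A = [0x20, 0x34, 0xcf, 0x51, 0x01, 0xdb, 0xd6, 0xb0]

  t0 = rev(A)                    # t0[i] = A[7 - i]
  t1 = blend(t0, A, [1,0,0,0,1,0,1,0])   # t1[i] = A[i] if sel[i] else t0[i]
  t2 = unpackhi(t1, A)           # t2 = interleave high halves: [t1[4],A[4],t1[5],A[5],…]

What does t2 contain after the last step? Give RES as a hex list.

t0 = [0xb0, 0xd6, 0xdb, 0x01, 0x51, 0xcf, 0x34, 0x20]
t1 = [0x20, 0xd6, 0xdb, 0x01, 0x01, 0xcf, 0xd6, 0x20]
t2 = [0x01, 0x01, 0xcf, 0xdb, 0xd6, 0xd6, 0x20, 0xb0]

RES = [ 0x01  0x01  0xcf  0xdb  0xd6  0xd6  0x20  0xb0 ]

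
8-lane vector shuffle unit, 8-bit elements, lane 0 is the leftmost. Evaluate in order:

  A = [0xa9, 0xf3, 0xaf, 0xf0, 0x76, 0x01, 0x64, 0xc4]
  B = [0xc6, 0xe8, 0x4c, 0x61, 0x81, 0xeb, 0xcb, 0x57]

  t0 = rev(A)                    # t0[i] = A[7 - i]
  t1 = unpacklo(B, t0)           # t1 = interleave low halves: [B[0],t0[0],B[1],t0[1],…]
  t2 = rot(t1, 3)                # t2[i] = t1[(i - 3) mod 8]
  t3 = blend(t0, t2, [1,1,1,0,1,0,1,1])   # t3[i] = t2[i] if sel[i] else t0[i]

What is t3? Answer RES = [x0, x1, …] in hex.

RES = [ 0x01  0x61  0x76  0x76  0xc4  0xaf  0x64  0x4c ]

t0 = [0xc4, 0x64, 0x01, 0x76, 0xf0, 0xaf, 0xf3, 0xa9]
t1 = [0xc6, 0xc4, 0xe8, 0x64, 0x4c, 0x01, 0x61, 0x76]
t2 = [0x01, 0x61, 0x76, 0xc6, 0xc4, 0xe8, 0x64, 0x4c]
t3 = [0x01, 0x61, 0x76, 0x76, 0xc4, 0xaf, 0x64, 0x4c]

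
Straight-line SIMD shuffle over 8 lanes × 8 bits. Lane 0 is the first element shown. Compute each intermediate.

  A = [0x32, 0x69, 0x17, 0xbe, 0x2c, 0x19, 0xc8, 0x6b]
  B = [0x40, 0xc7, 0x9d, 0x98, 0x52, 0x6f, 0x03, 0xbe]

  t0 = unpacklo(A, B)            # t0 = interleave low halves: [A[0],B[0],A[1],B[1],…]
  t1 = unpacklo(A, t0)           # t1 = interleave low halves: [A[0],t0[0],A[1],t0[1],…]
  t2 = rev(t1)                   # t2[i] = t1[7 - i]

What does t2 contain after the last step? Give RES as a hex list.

RES = [0xc7, 0xbe, 0x69, 0x17, 0x40, 0x69, 0x32, 0x32]

  t0: 32 40 69 c7 17 9d be 98
  t1: 32 32 69 40 17 69 be c7
  t2: c7 be 69 17 40 69 32 32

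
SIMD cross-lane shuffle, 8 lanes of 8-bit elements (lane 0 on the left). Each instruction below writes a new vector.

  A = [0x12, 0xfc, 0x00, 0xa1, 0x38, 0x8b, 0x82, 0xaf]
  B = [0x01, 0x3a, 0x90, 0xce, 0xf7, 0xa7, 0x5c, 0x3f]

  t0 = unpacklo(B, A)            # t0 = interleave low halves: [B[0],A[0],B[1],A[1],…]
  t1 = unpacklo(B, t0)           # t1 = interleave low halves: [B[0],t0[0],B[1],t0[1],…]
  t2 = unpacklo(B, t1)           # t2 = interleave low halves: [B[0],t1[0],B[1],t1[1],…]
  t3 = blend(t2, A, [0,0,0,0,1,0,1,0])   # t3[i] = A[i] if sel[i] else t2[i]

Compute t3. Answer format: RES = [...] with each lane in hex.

RES = [ 0x01  0x01  0x3a  0x01  0x38  0x3a  0x82  0x12 ]

t0 = [0x01, 0x12, 0x3a, 0xfc, 0x90, 0x00, 0xce, 0xa1]
t1 = [0x01, 0x01, 0x3a, 0x12, 0x90, 0x3a, 0xce, 0xfc]
t2 = [0x01, 0x01, 0x3a, 0x01, 0x90, 0x3a, 0xce, 0x12]
t3 = [0x01, 0x01, 0x3a, 0x01, 0x38, 0x3a, 0x82, 0x12]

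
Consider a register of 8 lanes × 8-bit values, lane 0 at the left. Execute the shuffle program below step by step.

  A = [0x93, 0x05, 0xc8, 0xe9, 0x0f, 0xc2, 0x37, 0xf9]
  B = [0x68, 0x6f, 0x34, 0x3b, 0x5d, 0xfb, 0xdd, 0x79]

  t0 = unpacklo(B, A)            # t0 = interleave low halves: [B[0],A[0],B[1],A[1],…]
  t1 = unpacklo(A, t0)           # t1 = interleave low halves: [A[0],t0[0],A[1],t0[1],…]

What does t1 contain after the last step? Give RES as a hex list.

  t0: 68 93 6f 05 34 c8 3b e9
  t1: 93 68 05 93 c8 6f e9 05

RES = [ 0x93  0x68  0x05  0x93  0xc8  0x6f  0xe9  0x05 ]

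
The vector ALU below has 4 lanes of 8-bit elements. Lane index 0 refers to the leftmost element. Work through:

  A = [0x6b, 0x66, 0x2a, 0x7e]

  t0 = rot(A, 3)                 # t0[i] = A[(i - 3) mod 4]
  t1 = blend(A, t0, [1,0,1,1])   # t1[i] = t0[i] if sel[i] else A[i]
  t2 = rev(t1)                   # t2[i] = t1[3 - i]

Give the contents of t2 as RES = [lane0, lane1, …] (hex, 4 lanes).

RES = [0x6b, 0x7e, 0x66, 0x66]

t0 = [0x66, 0x2a, 0x7e, 0x6b]
t1 = [0x66, 0x66, 0x7e, 0x6b]
t2 = [0x6b, 0x7e, 0x66, 0x66]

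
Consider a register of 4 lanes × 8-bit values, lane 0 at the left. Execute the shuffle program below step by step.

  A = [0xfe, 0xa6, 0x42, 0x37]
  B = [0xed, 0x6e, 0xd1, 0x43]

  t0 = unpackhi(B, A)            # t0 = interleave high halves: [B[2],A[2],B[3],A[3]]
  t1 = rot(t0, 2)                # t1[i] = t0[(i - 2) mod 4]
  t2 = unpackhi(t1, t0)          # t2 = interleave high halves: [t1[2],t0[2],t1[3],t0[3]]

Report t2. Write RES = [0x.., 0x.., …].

RES = [ 0xd1  0x43  0x42  0x37 ]

t0 = [0xd1, 0x42, 0x43, 0x37]
t1 = [0x43, 0x37, 0xd1, 0x42]
t2 = [0xd1, 0x43, 0x42, 0x37]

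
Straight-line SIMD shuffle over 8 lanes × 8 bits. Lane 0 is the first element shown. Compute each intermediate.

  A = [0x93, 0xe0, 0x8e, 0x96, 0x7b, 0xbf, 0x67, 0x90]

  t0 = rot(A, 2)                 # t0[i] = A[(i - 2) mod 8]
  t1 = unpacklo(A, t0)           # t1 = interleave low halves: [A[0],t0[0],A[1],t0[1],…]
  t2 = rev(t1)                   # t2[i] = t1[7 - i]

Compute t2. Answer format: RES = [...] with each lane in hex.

t0 = [0x67, 0x90, 0x93, 0xe0, 0x8e, 0x96, 0x7b, 0xbf]
t1 = [0x93, 0x67, 0xe0, 0x90, 0x8e, 0x93, 0x96, 0xe0]
t2 = [0xe0, 0x96, 0x93, 0x8e, 0x90, 0xe0, 0x67, 0x93]

RES = [0xe0, 0x96, 0x93, 0x8e, 0x90, 0xe0, 0x67, 0x93]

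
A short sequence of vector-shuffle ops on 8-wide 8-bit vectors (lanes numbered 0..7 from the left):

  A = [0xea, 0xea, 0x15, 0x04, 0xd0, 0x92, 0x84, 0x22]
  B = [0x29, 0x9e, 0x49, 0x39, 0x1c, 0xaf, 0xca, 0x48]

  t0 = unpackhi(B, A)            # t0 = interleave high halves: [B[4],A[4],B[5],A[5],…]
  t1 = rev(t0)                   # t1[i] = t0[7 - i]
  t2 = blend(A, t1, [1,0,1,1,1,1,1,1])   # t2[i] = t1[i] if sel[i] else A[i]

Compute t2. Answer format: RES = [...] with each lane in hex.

→ t0 |1c|d0|af|92|ca|84|48|22|
→ t1 |22|48|84|ca|92|af|d0|1c|
→ t2 |22|ea|84|ca|92|af|d0|1c|

RES = [0x22, 0xea, 0x84, 0xca, 0x92, 0xaf, 0xd0, 0x1c]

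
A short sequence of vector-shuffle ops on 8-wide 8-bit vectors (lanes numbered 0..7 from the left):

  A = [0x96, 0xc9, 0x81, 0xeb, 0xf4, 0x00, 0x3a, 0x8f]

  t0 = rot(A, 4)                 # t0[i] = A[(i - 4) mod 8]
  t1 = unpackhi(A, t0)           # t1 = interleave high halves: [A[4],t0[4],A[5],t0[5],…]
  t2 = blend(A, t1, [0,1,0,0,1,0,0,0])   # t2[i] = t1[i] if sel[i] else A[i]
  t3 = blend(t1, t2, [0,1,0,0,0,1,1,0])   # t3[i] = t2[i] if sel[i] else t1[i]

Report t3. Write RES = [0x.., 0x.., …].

RES = [0xf4, 0x96, 0x00, 0xc9, 0x3a, 0x00, 0x3a, 0xeb]

→ t0 |f4|00|3a|8f|96|c9|81|eb|
→ t1 |f4|96|00|c9|3a|81|8f|eb|
→ t2 |96|96|81|eb|3a|00|3a|8f|
→ t3 |f4|96|00|c9|3a|00|3a|eb|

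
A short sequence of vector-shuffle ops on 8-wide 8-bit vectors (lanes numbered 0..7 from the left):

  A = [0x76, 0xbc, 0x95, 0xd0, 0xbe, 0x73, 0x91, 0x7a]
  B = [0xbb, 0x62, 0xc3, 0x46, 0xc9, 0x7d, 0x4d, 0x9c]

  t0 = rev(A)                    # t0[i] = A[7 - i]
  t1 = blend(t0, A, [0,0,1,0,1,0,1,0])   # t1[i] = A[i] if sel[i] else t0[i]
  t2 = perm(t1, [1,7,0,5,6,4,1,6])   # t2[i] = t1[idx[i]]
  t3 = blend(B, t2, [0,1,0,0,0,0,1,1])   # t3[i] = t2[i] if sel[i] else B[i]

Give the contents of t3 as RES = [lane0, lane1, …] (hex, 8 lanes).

RES = [0xbb, 0x76, 0xc3, 0x46, 0xc9, 0x7d, 0x91, 0x91]

t0 = [0x7a, 0x91, 0x73, 0xbe, 0xd0, 0x95, 0xbc, 0x76]
t1 = [0x7a, 0x91, 0x95, 0xbe, 0xbe, 0x95, 0x91, 0x76]
t2 = [0x91, 0x76, 0x7a, 0x95, 0x91, 0xbe, 0x91, 0x91]
t3 = [0xbb, 0x76, 0xc3, 0x46, 0xc9, 0x7d, 0x91, 0x91]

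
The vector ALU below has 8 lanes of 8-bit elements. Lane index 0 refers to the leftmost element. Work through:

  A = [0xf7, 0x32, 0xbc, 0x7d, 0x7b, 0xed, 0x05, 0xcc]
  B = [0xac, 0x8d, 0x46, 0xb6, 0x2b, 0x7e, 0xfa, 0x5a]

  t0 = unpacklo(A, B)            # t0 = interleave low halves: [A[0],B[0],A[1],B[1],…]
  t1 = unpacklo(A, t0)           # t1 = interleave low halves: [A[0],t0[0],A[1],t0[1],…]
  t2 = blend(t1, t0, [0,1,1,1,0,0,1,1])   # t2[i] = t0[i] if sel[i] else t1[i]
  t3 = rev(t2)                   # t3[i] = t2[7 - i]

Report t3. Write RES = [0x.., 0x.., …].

RES = [0xb6, 0x7d, 0x32, 0xbc, 0x8d, 0x32, 0xac, 0xf7]

  t0: f7 ac 32 8d bc 46 7d b6
  t1: f7 f7 32 ac bc 32 7d 8d
  t2: f7 ac 32 8d bc 32 7d b6
  t3: b6 7d 32 bc 8d 32 ac f7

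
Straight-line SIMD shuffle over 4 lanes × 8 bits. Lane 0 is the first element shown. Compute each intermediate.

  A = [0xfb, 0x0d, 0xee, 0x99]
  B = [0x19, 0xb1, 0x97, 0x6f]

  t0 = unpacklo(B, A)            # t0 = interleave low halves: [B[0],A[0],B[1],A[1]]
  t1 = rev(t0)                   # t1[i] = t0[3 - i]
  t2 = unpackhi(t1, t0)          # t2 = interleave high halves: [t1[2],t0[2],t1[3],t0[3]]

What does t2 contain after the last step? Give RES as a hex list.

  t0: 19 fb b1 0d
  t1: 0d b1 fb 19
  t2: fb b1 19 0d

RES = [ 0xfb  0xb1  0x19  0x0d ]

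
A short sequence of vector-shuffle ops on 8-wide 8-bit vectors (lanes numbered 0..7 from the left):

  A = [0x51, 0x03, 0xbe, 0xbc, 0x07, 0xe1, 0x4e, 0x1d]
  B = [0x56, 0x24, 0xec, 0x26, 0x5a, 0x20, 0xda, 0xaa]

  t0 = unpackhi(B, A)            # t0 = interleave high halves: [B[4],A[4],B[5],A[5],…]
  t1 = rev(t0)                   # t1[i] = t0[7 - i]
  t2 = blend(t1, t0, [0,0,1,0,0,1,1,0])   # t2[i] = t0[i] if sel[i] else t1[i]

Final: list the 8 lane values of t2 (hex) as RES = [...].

RES = [0x1d, 0xaa, 0x20, 0xda, 0xe1, 0x4e, 0xaa, 0x5a]

t0 = [0x5a, 0x07, 0x20, 0xe1, 0xda, 0x4e, 0xaa, 0x1d]
t1 = [0x1d, 0xaa, 0x4e, 0xda, 0xe1, 0x20, 0x07, 0x5a]
t2 = [0x1d, 0xaa, 0x20, 0xda, 0xe1, 0x4e, 0xaa, 0x5a]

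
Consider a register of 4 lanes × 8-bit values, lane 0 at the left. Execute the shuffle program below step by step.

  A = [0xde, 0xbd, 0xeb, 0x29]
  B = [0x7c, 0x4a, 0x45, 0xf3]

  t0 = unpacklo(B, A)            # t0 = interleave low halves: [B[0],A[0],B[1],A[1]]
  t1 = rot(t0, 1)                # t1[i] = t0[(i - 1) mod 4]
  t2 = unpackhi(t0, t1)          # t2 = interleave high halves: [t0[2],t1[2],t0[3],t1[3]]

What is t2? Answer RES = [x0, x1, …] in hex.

RES = [ 0x4a  0xde  0xbd  0x4a ]

→ t0 |7c|de|4a|bd|
→ t1 |bd|7c|de|4a|
→ t2 |4a|de|bd|4a|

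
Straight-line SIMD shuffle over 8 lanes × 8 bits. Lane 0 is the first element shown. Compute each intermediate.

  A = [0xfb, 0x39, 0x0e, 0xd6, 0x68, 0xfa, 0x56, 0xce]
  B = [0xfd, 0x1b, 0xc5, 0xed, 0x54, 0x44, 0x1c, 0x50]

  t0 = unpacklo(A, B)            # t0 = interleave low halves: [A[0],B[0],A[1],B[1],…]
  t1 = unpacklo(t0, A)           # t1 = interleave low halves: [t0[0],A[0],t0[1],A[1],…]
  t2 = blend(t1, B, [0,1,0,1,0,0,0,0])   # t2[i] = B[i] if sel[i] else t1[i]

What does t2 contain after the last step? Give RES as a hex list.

→ t0 |fb|fd|39|1b|0e|c5|d6|ed|
→ t1 |fb|fb|fd|39|39|0e|1b|d6|
→ t2 |fb|1b|fd|ed|39|0e|1b|d6|

RES = [0xfb, 0x1b, 0xfd, 0xed, 0x39, 0x0e, 0x1b, 0xd6]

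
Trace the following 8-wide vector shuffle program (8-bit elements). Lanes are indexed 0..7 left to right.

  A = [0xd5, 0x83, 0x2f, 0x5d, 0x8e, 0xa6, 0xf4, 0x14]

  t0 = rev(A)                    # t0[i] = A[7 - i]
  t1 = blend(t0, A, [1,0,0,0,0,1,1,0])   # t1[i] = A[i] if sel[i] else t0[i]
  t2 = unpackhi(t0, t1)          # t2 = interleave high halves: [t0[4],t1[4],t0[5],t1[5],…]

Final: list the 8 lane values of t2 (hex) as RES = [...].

RES = [0x5d, 0x5d, 0x2f, 0xa6, 0x83, 0xf4, 0xd5, 0xd5]

t0 = [0x14, 0xf4, 0xa6, 0x8e, 0x5d, 0x2f, 0x83, 0xd5]
t1 = [0xd5, 0xf4, 0xa6, 0x8e, 0x5d, 0xa6, 0xf4, 0xd5]
t2 = [0x5d, 0x5d, 0x2f, 0xa6, 0x83, 0xf4, 0xd5, 0xd5]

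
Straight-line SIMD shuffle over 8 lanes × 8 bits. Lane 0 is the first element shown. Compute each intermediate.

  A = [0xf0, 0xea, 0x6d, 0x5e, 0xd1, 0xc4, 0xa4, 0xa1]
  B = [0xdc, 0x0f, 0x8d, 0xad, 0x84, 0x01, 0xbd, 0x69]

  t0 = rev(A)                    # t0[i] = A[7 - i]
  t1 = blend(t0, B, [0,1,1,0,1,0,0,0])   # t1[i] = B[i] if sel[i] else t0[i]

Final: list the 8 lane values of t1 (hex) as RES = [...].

  t0: a1 a4 c4 d1 5e 6d ea f0
  t1: a1 0f 8d d1 84 6d ea f0

RES = [ 0xa1  0x0f  0x8d  0xd1  0x84  0x6d  0xea  0xf0 ]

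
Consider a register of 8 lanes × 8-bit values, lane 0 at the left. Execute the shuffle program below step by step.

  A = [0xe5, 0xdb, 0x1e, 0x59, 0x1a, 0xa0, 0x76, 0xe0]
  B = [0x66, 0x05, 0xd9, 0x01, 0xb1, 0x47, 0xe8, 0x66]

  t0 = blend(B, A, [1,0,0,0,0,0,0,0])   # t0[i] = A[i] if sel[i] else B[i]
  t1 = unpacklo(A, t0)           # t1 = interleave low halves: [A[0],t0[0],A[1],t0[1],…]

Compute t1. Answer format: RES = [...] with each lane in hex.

  t0: e5 05 d9 01 b1 47 e8 66
  t1: e5 e5 db 05 1e d9 59 01

RES = [0xe5, 0xe5, 0xdb, 0x05, 0x1e, 0xd9, 0x59, 0x01]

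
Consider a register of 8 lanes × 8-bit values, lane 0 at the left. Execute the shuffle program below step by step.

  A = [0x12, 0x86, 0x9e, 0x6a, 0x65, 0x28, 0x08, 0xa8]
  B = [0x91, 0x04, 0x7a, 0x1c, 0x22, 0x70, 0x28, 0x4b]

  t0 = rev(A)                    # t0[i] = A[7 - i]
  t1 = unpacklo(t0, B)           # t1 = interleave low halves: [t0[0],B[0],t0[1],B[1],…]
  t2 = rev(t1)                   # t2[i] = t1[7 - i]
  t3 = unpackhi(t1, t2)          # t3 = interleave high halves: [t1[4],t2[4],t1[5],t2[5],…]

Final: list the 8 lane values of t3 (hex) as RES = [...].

RES = [ 0x28  0x04  0x7a  0x08  0x65  0x91  0x1c  0xa8 ]

→ t0 |a8|08|28|65|6a|9e|86|12|
→ t1 |a8|91|08|04|28|7a|65|1c|
→ t2 |1c|65|7a|28|04|08|91|a8|
→ t3 |28|04|7a|08|65|91|1c|a8|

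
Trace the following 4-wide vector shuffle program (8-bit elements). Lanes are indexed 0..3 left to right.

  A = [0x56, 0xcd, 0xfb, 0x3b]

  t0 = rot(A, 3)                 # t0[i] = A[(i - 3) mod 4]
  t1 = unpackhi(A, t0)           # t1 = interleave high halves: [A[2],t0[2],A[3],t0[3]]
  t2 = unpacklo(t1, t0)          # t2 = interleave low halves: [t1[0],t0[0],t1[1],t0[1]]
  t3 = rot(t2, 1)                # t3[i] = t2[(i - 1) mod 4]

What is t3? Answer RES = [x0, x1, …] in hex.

  t0: cd fb 3b 56
  t1: fb 3b 3b 56
  t2: fb cd 3b fb
  t3: fb fb cd 3b

RES = [0xfb, 0xfb, 0xcd, 0x3b]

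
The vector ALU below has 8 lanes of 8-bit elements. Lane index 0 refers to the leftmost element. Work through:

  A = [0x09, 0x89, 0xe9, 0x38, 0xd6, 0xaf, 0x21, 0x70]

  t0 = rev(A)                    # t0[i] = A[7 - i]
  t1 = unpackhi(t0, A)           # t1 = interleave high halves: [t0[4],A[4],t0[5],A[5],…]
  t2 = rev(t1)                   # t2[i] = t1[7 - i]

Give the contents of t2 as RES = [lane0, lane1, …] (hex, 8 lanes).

RES = [ 0x70  0x09  0x21  0x89  0xaf  0xe9  0xd6  0x38 ]

  t0: 70 21 af d6 38 e9 89 09
  t1: 38 d6 e9 af 89 21 09 70
  t2: 70 09 21 89 af e9 d6 38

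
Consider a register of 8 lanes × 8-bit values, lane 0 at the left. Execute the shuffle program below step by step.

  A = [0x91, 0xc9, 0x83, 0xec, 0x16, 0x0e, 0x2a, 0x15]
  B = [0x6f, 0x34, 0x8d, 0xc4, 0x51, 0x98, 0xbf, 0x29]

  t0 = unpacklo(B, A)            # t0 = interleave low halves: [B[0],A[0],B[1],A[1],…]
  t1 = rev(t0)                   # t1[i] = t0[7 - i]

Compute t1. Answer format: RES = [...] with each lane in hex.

→ t0 |6f|91|34|c9|8d|83|c4|ec|
→ t1 |ec|c4|83|8d|c9|34|91|6f|

RES = [ 0xec  0xc4  0x83  0x8d  0xc9  0x34  0x91  0x6f ]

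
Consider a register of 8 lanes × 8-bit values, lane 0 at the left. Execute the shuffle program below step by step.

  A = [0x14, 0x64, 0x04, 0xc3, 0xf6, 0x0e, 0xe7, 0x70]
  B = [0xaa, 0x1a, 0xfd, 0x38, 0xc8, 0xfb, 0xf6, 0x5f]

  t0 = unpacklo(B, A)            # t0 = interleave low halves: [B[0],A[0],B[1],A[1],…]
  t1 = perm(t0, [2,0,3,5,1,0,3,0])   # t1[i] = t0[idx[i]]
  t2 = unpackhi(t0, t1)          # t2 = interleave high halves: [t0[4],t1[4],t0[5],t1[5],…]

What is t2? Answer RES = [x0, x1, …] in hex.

RES = [0xfd, 0x14, 0x04, 0xaa, 0x38, 0x64, 0xc3, 0xaa]

t0 = [0xaa, 0x14, 0x1a, 0x64, 0xfd, 0x04, 0x38, 0xc3]
t1 = [0x1a, 0xaa, 0x64, 0x04, 0x14, 0xaa, 0x64, 0xaa]
t2 = [0xfd, 0x14, 0x04, 0xaa, 0x38, 0x64, 0xc3, 0xaa]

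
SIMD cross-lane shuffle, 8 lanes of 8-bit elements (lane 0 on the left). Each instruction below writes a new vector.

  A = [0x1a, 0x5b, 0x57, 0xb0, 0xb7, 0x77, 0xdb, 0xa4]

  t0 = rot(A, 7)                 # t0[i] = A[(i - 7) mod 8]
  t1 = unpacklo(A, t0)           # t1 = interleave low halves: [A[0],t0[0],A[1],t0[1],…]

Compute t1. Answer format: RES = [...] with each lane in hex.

RES = [ 0x1a  0x5b  0x5b  0x57  0x57  0xb0  0xb0  0xb7 ]

t0 = [0x5b, 0x57, 0xb0, 0xb7, 0x77, 0xdb, 0xa4, 0x1a]
t1 = [0x1a, 0x5b, 0x5b, 0x57, 0x57, 0xb0, 0xb0, 0xb7]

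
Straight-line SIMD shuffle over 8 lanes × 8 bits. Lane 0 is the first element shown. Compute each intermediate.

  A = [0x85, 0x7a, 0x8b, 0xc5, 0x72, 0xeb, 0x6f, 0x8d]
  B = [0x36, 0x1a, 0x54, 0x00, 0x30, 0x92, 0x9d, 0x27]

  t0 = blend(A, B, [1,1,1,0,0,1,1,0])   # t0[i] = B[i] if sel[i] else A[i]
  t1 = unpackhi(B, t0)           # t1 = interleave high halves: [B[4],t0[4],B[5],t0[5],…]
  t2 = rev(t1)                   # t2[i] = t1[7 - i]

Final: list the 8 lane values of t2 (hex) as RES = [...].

RES = [0x8d, 0x27, 0x9d, 0x9d, 0x92, 0x92, 0x72, 0x30]

t0 = [0x36, 0x1a, 0x54, 0xc5, 0x72, 0x92, 0x9d, 0x8d]
t1 = [0x30, 0x72, 0x92, 0x92, 0x9d, 0x9d, 0x27, 0x8d]
t2 = [0x8d, 0x27, 0x9d, 0x9d, 0x92, 0x92, 0x72, 0x30]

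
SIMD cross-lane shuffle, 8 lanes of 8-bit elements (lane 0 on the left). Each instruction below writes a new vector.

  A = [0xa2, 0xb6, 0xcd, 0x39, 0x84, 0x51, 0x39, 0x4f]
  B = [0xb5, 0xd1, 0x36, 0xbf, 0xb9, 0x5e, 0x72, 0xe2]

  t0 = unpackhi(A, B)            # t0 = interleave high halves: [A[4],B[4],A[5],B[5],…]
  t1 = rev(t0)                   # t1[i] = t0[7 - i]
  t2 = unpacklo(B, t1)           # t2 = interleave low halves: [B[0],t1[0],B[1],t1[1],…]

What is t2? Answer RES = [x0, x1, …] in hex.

RES = [0xb5, 0xe2, 0xd1, 0x4f, 0x36, 0x72, 0xbf, 0x39]

  t0: 84 b9 51 5e 39 72 4f e2
  t1: e2 4f 72 39 5e 51 b9 84
  t2: b5 e2 d1 4f 36 72 bf 39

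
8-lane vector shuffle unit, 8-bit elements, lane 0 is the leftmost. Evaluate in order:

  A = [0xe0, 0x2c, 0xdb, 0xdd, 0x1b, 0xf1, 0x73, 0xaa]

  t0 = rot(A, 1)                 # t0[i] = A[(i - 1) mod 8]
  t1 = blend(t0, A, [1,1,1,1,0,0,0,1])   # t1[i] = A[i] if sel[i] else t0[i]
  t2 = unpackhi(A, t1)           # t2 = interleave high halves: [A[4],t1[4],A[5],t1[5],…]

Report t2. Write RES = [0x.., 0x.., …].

RES = [ 0x1b  0xdd  0xf1  0x1b  0x73  0xf1  0xaa  0xaa ]

t0 = [0xaa, 0xe0, 0x2c, 0xdb, 0xdd, 0x1b, 0xf1, 0x73]
t1 = [0xe0, 0x2c, 0xdb, 0xdd, 0xdd, 0x1b, 0xf1, 0xaa]
t2 = [0x1b, 0xdd, 0xf1, 0x1b, 0x73, 0xf1, 0xaa, 0xaa]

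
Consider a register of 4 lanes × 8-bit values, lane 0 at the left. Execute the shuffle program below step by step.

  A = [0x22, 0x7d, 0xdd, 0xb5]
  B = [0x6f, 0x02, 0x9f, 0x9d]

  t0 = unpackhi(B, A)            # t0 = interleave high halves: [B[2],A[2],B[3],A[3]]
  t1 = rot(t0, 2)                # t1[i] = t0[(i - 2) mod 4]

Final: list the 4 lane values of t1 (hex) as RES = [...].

RES = [0x9d, 0xb5, 0x9f, 0xdd]

→ t0 |9f|dd|9d|b5|
→ t1 |9d|b5|9f|dd|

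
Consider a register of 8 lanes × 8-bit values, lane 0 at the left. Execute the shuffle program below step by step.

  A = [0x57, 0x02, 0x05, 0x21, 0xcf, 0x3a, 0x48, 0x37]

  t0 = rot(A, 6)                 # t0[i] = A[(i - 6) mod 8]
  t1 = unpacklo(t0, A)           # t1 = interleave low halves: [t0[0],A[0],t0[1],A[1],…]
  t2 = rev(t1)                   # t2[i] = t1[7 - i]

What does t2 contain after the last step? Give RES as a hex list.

  t0: 05 21 cf 3a 48 37 57 02
  t1: 05 57 21 02 cf 05 3a 21
  t2: 21 3a 05 cf 02 21 57 05

RES = [ 0x21  0x3a  0x05  0xcf  0x02  0x21  0x57  0x05 ]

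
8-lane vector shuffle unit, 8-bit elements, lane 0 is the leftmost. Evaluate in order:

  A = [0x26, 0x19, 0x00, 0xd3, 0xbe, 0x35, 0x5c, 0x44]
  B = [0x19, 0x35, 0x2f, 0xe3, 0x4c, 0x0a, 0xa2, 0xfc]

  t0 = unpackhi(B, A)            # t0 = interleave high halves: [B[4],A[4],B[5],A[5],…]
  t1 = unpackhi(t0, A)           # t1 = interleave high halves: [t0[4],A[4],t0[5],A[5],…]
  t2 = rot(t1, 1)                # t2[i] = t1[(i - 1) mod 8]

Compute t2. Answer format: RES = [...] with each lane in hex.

  t0: 4c be 0a 35 a2 5c fc 44
  t1: a2 be 5c 35 fc 5c 44 44
  t2: 44 a2 be 5c 35 fc 5c 44

RES = [ 0x44  0xa2  0xbe  0x5c  0x35  0xfc  0x5c  0x44 ]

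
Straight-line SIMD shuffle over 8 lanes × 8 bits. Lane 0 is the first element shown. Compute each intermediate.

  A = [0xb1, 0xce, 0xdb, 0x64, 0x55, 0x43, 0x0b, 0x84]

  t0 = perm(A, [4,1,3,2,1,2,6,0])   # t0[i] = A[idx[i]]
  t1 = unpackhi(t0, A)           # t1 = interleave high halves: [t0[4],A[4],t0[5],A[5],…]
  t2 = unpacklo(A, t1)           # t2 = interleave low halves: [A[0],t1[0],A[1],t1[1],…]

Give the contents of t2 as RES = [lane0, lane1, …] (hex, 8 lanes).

RES = [ 0xb1  0xce  0xce  0x55  0xdb  0xdb  0x64  0x43 ]

→ t0 |55|ce|64|db|ce|db|0b|b1|
→ t1 |ce|55|db|43|0b|0b|b1|84|
→ t2 |b1|ce|ce|55|db|db|64|43|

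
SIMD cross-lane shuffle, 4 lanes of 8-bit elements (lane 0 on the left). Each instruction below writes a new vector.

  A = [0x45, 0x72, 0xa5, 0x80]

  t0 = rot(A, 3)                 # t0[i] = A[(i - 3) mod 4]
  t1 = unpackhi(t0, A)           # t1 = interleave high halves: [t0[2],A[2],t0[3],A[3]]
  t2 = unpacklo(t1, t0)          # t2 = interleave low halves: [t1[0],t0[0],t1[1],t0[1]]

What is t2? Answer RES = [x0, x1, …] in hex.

→ t0 |72|a5|80|45|
→ t1 |80|a5|45|80|
→ t2 |80|72|a5|a5|

RES = [ 0x80  0x72  0xa5  0xa5 ]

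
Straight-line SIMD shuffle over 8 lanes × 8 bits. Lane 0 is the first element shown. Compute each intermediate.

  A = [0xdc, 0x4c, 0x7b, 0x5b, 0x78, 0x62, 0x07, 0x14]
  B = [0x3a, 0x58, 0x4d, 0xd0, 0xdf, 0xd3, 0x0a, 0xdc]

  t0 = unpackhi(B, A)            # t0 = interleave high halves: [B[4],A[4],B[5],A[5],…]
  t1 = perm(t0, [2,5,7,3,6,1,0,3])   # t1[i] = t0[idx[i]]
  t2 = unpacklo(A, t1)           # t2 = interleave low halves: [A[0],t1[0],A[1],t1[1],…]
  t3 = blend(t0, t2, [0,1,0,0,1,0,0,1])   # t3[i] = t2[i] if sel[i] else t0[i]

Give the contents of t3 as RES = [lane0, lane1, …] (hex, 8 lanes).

t0 = [0xdf, 0x78, 0xd3, 0x62, 0x0a, 0x07, 0xdc, 0x14]
t1 = [0xd3, 0x07, 0x14, 0x62, 0xdc, 0x78, 0xdf, 0x62]
t2 = [0xdc, 0xd3, 0x4c, 0x07, 0x7b, 0x14, 0x5b, 0x62]
t3 = [0xdf, 0xd3, 0xd3, 0x62, 0x7b, 0x07, 0xdc, 0x62]

RES = [0xdf, 0xd3, 0xd3, 0x62, 0x7b, 0x07, 0xdc, 0x62]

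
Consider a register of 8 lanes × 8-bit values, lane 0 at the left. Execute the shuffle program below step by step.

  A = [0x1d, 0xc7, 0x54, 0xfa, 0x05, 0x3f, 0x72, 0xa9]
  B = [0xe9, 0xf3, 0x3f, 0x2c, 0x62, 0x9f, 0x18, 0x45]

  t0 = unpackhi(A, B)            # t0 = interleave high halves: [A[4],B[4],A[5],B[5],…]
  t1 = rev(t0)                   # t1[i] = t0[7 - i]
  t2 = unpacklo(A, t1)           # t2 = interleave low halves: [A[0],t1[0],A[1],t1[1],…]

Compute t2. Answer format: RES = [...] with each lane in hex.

  t0: 05 62 3f 9f 72 18 a9 45
  t1: 45 a9 18 72 9f 3f 62 05
  t2: 1d 45 c7 a9 54 18 fa 72

RES = [0x1d, 0x45, 0xc7, 0xa9, 0x54, 0x18, 0xfa, 0x72]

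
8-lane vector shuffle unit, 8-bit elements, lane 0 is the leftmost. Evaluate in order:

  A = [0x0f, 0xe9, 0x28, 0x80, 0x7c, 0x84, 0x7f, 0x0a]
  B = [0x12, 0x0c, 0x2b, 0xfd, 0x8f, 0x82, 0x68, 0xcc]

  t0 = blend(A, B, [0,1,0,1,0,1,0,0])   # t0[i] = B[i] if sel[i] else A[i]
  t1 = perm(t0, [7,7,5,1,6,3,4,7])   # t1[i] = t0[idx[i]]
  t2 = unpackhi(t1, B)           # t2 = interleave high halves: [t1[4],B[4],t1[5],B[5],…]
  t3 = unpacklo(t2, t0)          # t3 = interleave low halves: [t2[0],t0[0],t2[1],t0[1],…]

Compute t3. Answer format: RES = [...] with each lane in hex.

RES = [ 0x7f  0x0f  0x8f  0x0c  0xfd  0x28  0x82  0xfd ]

  t0: 0f 0c 28 fd 7c 82 7f 0a
  t1: 0a 0a 82 0c 7f fd 7c 0a
  t2: 7f 8f fd 82 7c 68 0a cc
  t3: 7f 0f 8f 0c fd 28 82 fd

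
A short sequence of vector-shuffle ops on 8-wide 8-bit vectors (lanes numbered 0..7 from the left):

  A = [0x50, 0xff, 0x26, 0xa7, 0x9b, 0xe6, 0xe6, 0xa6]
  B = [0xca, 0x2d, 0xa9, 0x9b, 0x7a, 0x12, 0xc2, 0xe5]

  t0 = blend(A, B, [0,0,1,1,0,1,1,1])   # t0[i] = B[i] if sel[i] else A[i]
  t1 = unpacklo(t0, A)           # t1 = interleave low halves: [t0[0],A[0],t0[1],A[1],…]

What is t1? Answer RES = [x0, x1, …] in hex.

RES = [ 0x50  0x50  0xff  0xff  0xa9  0x26  0x9b  0xa7 ]

  t0: 50 ff a9 9b 9b 12 c2 e5
  t1: 50 50 ff ff a9 26 9b a7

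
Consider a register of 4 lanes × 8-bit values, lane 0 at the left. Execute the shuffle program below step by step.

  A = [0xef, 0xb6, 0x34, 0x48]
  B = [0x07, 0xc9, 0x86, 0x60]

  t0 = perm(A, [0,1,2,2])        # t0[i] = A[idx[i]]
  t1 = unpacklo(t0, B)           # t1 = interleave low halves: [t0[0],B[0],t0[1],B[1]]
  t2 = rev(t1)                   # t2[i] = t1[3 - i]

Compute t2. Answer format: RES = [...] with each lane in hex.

RES = [ 0xc9  0xb6  0x07  0xef ]

t0 = [0xef, 0xb6, 0x34, 0x34]
t1 = [0xef, 0x07, 0xb6, 0xc9]
t2 = [0xc9, 0xb6, 0x07, 0xef]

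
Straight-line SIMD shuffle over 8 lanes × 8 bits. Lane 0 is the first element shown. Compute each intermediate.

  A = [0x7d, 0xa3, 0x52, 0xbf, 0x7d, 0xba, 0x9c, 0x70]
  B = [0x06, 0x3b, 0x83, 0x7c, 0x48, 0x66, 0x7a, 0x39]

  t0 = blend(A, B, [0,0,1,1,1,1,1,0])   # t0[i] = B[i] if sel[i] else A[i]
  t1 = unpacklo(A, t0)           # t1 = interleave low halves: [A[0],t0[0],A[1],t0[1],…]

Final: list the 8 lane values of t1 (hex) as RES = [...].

RES = [0x7d, 0x7d, 0xa3, 0xa3, 0x52, 0x83, 0xbf, 0x7c]

→ t0 |7d|a3|83|7c|48|66|7a|70|
→ t1 |7d|7d|a3|a3|52|83|bf|7c|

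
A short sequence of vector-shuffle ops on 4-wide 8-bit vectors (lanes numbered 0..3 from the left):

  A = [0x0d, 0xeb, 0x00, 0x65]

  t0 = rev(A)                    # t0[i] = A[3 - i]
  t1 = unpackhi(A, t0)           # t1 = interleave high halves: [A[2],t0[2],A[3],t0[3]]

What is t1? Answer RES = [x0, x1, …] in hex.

RES = [ 0x00  0xeb  0x65  0x0d ]

→ t0 |65|00|eb|0d|
→ t1 |00|eb|65|0d|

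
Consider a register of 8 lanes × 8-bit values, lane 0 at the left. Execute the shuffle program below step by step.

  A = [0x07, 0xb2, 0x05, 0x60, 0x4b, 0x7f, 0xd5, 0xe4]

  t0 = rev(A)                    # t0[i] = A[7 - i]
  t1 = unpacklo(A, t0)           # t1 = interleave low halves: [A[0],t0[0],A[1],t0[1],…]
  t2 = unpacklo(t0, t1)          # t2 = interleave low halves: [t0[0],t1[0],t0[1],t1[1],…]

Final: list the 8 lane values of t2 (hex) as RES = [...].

RES = [ 0xe4  0x07  0xd5  0xe4  0x7f  0xb2  0x4b  0xd5 ]

t0 = [0xe4, 0xd5, 0x7f, 0x4b, 0x60, 0x05, 0xb2, 0x07]
t1 = [0x07, 0xe4, 0xb2, 0xd5, 0x05, 0x7f, 0x60, 0x4b]
t2 = [0xe4, 0x07, 0xd5, 0xe4, 0x7f, 0xb2, 0x4b, 0xd5]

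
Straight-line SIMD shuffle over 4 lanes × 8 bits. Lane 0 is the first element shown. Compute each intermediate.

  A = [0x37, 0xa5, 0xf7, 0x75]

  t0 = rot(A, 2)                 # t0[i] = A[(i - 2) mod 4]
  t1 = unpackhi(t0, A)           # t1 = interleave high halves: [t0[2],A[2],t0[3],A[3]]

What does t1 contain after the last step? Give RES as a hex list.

  t0: f7 75 37 a5
  t1: 37 f7 a5 75

RES = [ 0x37  0xf7  0xa5  0x75 ]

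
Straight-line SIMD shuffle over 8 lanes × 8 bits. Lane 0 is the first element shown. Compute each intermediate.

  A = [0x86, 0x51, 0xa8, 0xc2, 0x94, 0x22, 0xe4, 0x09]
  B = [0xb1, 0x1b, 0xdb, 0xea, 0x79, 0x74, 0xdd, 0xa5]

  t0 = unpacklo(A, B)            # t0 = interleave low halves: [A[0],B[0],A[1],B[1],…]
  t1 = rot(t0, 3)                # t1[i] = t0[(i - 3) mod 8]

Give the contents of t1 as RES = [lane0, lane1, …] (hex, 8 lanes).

RES = [0xdb, 0xc2, 0xea, 0x86, 0xb1, 0x51, 0x1b, 0xa8]

  t0: 86 b1 51 1b a8 db c2 ea
  t1: db c2 ea 86 b1 51 1b a8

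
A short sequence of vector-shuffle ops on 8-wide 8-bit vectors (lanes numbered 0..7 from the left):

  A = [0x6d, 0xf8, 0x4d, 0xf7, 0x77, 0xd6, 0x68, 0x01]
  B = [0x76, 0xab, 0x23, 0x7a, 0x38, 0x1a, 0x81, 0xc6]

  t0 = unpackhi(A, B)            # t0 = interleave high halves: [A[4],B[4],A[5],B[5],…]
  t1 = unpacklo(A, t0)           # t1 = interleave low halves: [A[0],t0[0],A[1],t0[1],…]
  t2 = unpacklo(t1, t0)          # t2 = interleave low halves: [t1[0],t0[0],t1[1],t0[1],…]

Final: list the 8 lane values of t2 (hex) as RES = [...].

RES = [ 0x6d  0x77  0x77  0x38  0xf8  0xd6  0x38  0x1a ]

→ t0 |77|38|d6|1a|68|81|01|c6|
→ t1 |6d|77|f8|38|4d|d6|f7|1a|
→ t2 |6d|77|77|38|f8|d6|38|1a|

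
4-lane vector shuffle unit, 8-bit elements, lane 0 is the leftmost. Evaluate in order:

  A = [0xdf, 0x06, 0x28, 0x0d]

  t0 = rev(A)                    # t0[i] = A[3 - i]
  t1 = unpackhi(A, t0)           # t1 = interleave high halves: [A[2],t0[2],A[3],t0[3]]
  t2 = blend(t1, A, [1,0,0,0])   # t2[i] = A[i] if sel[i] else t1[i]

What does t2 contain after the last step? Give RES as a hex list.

RES = [ 0xdf  0x06  0x0d  0xdf ]

t0 = [0x0d, 0x28, 0x06, 0xdf]
t1 = [0x28, 0x06, 0x0d, 0xdf]
t2 = [0xdf, 0x06, 0x0d, 0xdf]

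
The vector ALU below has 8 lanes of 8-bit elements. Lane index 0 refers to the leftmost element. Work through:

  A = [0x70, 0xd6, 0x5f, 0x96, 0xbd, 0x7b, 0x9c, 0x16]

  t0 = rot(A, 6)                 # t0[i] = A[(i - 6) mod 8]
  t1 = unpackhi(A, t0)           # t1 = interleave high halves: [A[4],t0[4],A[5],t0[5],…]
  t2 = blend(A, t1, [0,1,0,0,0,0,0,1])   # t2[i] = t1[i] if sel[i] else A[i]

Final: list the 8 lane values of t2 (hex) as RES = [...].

RES = [ 0x70  0x9c  0x5f  0x96  0xbd  0x7b  0x9c  0xd6 ]

→ t0 |5f|96|bd|7b|9c|16|70|d6|
→ t1 |bd|9c|7b|16|9c|70|16|d6|
→ t2 |70|9c|5f|96|bd|7b|9c|d6|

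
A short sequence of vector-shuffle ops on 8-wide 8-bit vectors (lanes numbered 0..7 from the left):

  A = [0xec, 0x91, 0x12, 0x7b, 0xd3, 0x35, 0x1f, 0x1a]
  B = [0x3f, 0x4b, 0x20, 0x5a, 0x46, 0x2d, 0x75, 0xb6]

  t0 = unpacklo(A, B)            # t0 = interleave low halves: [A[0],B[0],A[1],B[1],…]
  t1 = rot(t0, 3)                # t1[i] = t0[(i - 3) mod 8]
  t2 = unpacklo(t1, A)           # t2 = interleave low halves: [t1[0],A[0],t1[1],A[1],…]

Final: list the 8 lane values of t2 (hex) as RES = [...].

RES = [0x20, 0xec, 0x7b, 0x91, 0x5a, 0x12, 0xec, 0x7b]

→ t0 |ec|3f|91|4b|12|20|7b|5a|
→ t1 |20|7b|5a|ec|3f|91|4b|12|
→ t2 |20|ec|7b|91|5a|12|ec|7b|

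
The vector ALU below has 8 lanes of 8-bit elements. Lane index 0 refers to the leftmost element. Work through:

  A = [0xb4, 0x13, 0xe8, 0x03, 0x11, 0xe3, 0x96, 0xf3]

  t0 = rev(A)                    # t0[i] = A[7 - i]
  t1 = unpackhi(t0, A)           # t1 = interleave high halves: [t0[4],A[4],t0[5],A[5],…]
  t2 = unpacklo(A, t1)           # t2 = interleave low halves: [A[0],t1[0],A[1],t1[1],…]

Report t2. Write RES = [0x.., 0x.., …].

RES = [0xb4, 0x03, 0x13, 0x11, 0xe8, 0xe8, 0x03, 0xe3]

t0 = [0xf3, 0x96, 0xe3, 0x11, 0x03, 0xe8, 0x13, 0xb4]
t1 = [0x03, 0x11, 0xe8, 0xe3, 0x13, 0x96, 0xb4, 0xf3]
t2 = [0xb4, 0x03, 0x13, 0x11, 0xe8, 0xe8, 0x03, 0xe3]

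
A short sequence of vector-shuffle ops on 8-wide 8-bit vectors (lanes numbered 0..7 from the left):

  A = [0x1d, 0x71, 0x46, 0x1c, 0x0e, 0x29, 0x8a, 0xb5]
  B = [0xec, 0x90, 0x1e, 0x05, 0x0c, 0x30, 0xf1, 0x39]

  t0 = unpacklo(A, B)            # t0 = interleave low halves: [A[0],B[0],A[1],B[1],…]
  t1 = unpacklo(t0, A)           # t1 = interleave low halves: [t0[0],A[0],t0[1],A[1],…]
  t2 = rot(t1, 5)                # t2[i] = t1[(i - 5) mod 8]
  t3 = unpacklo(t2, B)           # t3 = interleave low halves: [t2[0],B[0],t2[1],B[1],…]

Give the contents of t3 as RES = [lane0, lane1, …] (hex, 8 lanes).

→ t0 |1d|ec|71|90|46|1e|1c|05|
→ t1 |1d|1d|ec|71|71|46|90|1c|
→ t2 |71|71|46|90|1c|1d|1d|ec|
→ t3 |71|ec|71|90|46|1e|90|05|

RES = [0x71, 0xec, 0x71, 0x90, 0x46, 0x1e, 0x90, 0x05]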